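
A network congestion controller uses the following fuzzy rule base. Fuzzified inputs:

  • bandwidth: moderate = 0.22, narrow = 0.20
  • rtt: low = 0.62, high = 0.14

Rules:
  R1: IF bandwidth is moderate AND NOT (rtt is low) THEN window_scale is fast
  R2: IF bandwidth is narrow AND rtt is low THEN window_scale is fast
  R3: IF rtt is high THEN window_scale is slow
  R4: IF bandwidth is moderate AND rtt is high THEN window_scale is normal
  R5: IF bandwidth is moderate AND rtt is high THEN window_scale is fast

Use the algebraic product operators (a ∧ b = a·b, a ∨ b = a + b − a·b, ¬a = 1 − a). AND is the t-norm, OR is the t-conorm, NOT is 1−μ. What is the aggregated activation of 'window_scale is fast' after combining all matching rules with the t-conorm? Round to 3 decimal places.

R1: moderate=0.22, ¬low=1−0.62=0.38; AND[a·b] → w = 0.0836
R2: narrow=0.20, low=0.62; AND[a·b] → w = 0.1240
R3: high=0.14 → w = 0.1400
R4: moderate=0.22, high=0.14; AND[a·b] → w = 0.0308
R5: moderate=0.22, high=0.14; AND[a·b] → w = 0.0308
Rules with consequent 'fast': {R1, R2, R5} → strengths 0.0836, 0.1240, 0.0308
Aggregate via t-conorm [a + b − a·b]: 0.2220

0.222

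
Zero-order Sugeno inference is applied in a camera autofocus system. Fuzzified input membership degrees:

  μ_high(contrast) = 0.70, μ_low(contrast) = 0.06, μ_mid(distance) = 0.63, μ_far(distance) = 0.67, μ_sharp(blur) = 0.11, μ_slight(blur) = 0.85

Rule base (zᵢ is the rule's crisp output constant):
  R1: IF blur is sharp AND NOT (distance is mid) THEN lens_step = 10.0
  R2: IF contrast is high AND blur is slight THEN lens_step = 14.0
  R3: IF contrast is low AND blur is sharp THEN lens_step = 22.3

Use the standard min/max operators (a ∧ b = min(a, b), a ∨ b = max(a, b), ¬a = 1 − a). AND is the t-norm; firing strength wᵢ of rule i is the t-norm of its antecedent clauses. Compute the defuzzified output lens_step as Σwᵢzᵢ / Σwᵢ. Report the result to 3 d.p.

R1 (z=10.0): sharp=0.11, ¬mid=1−0.63=0.37; AND[min(a, b)] → w = 0.11
R2 (z=14.0): high=0.70, slight=0.85; AND[min(a, b)] → w = 0.70
R3 (z=22.3): low=0.06, sharp=0.11; AND[min(a, b)] → w = 0.06
Weighted average = (0.11·10.0 + 0.70·14.0 + 0.06·22.3) / (0.11 + 0.70 + 0.06)
  = 12.2380 / 0.8700 = 14.067

14.067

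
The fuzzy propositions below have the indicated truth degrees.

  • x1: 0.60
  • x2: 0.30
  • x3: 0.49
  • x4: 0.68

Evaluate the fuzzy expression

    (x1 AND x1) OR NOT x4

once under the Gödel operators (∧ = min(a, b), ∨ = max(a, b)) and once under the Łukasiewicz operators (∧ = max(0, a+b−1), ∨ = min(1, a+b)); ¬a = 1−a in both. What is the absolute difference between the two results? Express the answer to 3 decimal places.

Under Gödel:
  x1 AND x1 = min(a, b) on (0.60, 0.60) = 0.60
  NOT x4 = 1 − 0.68 = 0.32
  (x1 AND x1) OR NOT x4 = max(a, b) on (0.60, 0.32) = 0.60
  → value = 0.6000
Under Łukasiewicz:
  x1 AND x1 = max(0, a+b−1) on (0.60, 0.60) = 0.20
  NOT x4 = 1 − 0.68 = 0.32
  (x1 AND x1) OR NOT x4 = min(1, a+b) on (0.20, 0.32) = 0.52
  → value = 0.5200
|0.6000 − 0.5200| = 0.080

0.080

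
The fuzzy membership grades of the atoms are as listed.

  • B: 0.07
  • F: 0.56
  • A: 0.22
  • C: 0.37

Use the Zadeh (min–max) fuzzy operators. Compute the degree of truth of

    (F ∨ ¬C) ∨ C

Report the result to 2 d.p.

0.63

¬C = 1 − 0.37 = 0.63
F ∨ ¬C = max(a, b) on (0.56, 0.63) = 0.63
(F ∨ ¬C) ∨ C = max(a, b) on (0.63, 0.37) = 0.63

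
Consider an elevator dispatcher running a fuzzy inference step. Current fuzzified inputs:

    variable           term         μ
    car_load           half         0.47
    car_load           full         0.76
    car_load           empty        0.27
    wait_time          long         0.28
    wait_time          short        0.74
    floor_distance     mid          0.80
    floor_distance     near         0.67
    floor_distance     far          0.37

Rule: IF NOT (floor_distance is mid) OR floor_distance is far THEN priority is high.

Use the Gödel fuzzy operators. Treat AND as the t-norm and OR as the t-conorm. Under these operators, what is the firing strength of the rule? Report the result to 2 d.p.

firing strength: ¬mid=1−0.80=0.20, far=0.37; OR[max(a, b)] → w = 0.37

0.37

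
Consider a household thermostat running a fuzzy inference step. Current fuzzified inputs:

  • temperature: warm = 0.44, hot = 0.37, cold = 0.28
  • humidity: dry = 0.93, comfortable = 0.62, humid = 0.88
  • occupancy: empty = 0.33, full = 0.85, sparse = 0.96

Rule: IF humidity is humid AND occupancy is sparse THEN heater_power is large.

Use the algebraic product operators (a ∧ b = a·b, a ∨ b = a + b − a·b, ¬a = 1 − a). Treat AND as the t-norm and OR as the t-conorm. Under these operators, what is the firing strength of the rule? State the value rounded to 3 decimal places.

0.845

firing strength: humid=0.88, sparse=0.96; AND[a·b] → w = 0.8448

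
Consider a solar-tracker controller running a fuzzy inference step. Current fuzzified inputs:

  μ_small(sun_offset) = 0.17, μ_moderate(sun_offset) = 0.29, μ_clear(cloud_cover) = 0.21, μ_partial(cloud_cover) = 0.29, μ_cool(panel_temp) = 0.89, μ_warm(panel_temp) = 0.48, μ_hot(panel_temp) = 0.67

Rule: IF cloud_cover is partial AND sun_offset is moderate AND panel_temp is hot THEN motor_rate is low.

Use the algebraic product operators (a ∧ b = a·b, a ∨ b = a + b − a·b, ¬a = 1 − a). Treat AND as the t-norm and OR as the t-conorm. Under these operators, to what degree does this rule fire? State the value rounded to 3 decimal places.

0.056

firing strength: partial=0.29, moderate=0.29, hot=0.67; AND[a·b] → w = 0.0563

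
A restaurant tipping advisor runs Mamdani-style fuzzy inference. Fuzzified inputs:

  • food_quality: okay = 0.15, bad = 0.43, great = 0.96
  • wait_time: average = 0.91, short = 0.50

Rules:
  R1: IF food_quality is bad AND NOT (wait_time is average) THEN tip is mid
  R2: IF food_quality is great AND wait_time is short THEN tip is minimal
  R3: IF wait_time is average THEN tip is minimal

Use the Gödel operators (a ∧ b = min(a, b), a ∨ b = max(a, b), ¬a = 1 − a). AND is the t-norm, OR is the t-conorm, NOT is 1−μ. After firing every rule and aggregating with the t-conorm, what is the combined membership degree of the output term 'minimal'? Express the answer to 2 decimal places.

R1: bad=0.43, ¬average=1−0.91=0.09; AND[min(a, b)] → w = 0.09
R2: great=0.96, short=0.50; AND[min(a, b)] → w = 0.50
R3: average=0.91 → w = 0.91
Rules with consequent 'minimal': {R2, R3} → strengths 0.50, 0.91
Aggregate via t-conorm [max(a, b)]: 0.91

0.91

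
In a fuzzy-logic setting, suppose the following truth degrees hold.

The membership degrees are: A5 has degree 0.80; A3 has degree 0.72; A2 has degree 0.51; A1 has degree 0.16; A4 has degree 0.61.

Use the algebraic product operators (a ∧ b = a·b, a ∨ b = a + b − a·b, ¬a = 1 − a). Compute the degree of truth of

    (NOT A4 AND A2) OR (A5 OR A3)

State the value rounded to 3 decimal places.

NOT A4 = 1 − 0.6100 = 0.3900
NOT A4 AND A2 = a·b on (0.3900, 0.5100) = 0.1989
A5 OR A3 = a + b − a·b on (0.8000, 0.7200) = 0.9440
(NOT A4 AND A2) OR (A5 OR A3) = a + b − a·b on (0.1989, 0.9440) = 0.9551

0.955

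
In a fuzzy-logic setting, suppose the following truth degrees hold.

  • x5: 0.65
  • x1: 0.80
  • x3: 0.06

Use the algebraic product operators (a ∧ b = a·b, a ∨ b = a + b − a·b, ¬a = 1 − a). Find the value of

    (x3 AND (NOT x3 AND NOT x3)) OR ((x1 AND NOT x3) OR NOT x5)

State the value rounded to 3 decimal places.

NOT x3 = 1 − 0.0600 = 0.9400
NOT x3 = 1 − 0.0600 = 0.9400
NOT x3 AND NOT x3 = a·b on (0.9400, 0.9400) = 0.8836
x3 AND (NOT x3 AND NOT x3) = a·b on (0.0600, 0.8836) = 0.0530
NOT x3 = 1 − 0.0600 = 0.9400
x1 AND NOT x3 = a·b on (0.8000, 0.9400) = 0.7520
NOT x5 = 1 − 0.6500 = 0.3500
(x1 AND NOT x3) OR NOT x5 = a + b − a·b on (0.7520, 0.3500) = 0.8388
(x3 AND (NOT x3 AND NOT x3)) OR ((x1 AND NOT x3) OR NOT x5) = a + b − a·b on (0.0530, 0.8388) = 0.8473

0.847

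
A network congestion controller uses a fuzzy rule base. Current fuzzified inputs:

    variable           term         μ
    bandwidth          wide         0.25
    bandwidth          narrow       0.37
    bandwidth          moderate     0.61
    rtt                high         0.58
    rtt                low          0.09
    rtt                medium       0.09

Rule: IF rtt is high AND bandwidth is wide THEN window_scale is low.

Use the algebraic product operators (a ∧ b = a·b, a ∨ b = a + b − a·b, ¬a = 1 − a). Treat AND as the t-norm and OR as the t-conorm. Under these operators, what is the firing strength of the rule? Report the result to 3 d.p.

0.145

firing strength: high=0.58, wide=0.25; AND[a·b] → w = 0.1450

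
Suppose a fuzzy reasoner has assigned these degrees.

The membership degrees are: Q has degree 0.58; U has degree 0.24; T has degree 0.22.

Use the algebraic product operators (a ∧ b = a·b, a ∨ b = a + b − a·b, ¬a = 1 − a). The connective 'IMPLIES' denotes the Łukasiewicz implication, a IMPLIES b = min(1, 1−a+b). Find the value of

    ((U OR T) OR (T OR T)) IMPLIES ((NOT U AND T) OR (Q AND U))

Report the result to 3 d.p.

0.644

U OR T = a + b − a·b on (0.2400, 0.2200) = 0.4072
T OR T = a + b − a·b on (0.2200, 0.2200) = 0.3916
(U OR T) OR (T OR T) = a + b − a·b on (0.4072, 0.3916) = 0.6393
NOT U = 1 − 0.2400 = 0.7600
NOT U AND T = a·b on (0.7600, 0.2200) = 0.1672
Q AND U = a·b on (0.5800, 0.2400) = 0.1392
(NOT U AND T) OR (Q AND U) = a + b − a·b on (0.1672, 0.1392) = 0.2831
((U OR T) OR (T OR T)) IMPLIES ((NOT U AND T) OR (Q AND U))  [Łukasiewicz: min(1, 1−a+b)] with a=0.6393, b=0.2831 → 0.6438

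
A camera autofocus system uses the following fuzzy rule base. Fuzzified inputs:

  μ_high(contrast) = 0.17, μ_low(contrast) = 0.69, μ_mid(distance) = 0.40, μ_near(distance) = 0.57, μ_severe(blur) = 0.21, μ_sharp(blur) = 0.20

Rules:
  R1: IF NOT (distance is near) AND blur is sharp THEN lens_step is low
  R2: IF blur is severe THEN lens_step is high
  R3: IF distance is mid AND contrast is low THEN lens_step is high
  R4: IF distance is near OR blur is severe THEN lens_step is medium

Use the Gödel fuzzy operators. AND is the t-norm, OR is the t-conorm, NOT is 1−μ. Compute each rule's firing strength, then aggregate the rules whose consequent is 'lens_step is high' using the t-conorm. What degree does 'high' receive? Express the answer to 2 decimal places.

R1: ¬near=1−0.57=0.43, sharp=0.20; AND[min(a, b)] → w = 0.20
R2: severe=0.21 → w = 0.21
R3: mid=0.40, low=0.69; AND[min(a, b)] → w = 0.40
R4: near=0.57, severe=0.21; OR[max(a, b)] → w = 0.57
Rules with consequent 'high': {R2, R3} → strengths 0.21, 0.40
Aggregate via t-conorm [max(a, b)]: 0.40

0.40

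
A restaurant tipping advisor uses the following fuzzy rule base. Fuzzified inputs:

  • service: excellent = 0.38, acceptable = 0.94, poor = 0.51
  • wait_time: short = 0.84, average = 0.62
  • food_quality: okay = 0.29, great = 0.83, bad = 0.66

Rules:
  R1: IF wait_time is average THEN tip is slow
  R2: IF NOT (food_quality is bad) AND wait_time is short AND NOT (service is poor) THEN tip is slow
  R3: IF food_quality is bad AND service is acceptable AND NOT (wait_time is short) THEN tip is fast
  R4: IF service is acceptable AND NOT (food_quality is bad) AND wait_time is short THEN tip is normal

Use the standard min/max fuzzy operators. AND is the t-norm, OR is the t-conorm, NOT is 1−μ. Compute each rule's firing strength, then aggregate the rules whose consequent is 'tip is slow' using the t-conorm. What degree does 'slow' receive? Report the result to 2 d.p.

R1: average=0.62 → w = 0.62
R2: ¬bad=1−0.66=0.34, short=0.84, ¬poor=1−0.51=0.49; AND[min(a, b)] → w = 0.34
R3: bad=0.66, acceptable=0.94, ¬short=1−0.84=0.16; AND[min(a, b)] → w = 0.16
R4: acceptable=0.94, ¬bad=1−0.66=0.34, short=0.84; AND[min(a, b)] → w = 0.34
Rules with consequent 'slow': {R1, R2} → strengths 0.62, 0.34
Aggregate via t-conorm [max(a, b)]: 0.62

0.62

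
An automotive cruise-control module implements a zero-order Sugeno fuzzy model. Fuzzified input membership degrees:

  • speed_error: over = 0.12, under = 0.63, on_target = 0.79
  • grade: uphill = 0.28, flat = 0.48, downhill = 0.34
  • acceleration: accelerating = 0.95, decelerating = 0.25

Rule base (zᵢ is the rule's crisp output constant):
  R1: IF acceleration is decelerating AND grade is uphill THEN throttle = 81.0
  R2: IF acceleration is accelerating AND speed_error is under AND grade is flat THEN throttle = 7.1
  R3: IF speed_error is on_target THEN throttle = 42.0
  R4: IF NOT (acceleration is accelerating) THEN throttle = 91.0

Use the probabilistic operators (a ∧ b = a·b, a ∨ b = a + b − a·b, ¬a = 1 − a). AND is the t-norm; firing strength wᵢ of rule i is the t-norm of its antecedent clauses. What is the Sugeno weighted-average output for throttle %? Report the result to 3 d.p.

37.952

R1 (z=81.0): decelerating=0.25, uphill=0.28; AND[a·b] → w = 0.0700
R2 (z=7.1): accelerating=0.95, under=0.63, flat=0.48; AND[a·b] → w = 0.2873
R3 (z=42.0): on_target=0.79 → w = 0.7900
R4 (z=91.0): ¬accelerating=1−0.95=0.05 → w = 0.0500
Weighted average = (0.0700·81.0 + 0.2873·7.1 + 0.7900·42.0 + 0.0500·91.0) / (0.0700 + 0.2873 + 0.7900 + 0.0500)
  = 45.4397 / 1.1973 = 37.952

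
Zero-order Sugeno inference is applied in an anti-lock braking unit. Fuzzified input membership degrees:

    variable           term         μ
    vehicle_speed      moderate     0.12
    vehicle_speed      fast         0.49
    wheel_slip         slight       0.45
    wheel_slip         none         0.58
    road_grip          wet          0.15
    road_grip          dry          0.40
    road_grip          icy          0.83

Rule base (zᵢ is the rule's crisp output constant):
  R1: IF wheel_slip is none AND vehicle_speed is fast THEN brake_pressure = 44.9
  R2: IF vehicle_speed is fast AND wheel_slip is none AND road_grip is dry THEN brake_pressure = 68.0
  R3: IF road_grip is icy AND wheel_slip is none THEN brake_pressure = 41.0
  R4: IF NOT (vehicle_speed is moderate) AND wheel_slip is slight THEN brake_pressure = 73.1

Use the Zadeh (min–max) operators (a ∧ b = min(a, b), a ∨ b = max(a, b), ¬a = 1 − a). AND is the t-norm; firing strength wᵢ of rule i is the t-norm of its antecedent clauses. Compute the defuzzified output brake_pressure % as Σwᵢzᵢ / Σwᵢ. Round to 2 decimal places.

R1 (z=44.9): none=0.58, fast=0.49; AND[min(a, b)] → w = 0.49
R2 (z=68.0): fast=0.49, none=0.58, dry=0.40; AND[min(a, b)] → w = 0.40
R3 (z=41.0): icy=0.83, none=0.58; AND[min(a, b)] → w = 0.58
R4 (z=73.1): ¬moderate=1−0.12=0.88, slight=0.45; AND[min(a, b)] → w = 0.45
Weighted average = (0.49·44.9 + 0.40·68.0 + 0.58·41.0 + 0.45·73.1) / (0.49 + 0.40 + 0.58 + 0.45)
  = 105.8760 / 1.9200 = 55.14

55.14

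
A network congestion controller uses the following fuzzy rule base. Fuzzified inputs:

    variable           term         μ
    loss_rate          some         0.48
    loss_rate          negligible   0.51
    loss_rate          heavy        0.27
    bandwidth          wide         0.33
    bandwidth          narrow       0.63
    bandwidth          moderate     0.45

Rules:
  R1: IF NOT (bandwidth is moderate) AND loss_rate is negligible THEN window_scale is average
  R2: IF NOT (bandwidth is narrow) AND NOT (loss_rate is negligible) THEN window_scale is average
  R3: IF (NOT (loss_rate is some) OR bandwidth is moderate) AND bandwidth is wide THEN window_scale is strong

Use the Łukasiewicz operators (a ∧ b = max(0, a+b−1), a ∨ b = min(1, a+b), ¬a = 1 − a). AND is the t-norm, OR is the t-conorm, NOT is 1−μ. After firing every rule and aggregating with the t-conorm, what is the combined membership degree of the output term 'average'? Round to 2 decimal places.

0.06

R1: ¬moderate=1−0.45=0.55, negligible=0.51; AND[max(0, a+b−1)] → w = 0.06
R2: ¬narrow=1−0.63=0.37, ¬negligible=1−0.51=0.49; AND[max(0, a+b−1)] → w = 0.00
R3: (¬some=1−0.48=0.52 OR moderate=0.45) = 0.97; AND[max(0, a+b−1)] with wide=0.33 → w = 0.30
Rules with consequent 'average': {R1, R2} → strengths 0.06, 0.00
Aggregate via t-conorm [min(1, a+b)]: 0.06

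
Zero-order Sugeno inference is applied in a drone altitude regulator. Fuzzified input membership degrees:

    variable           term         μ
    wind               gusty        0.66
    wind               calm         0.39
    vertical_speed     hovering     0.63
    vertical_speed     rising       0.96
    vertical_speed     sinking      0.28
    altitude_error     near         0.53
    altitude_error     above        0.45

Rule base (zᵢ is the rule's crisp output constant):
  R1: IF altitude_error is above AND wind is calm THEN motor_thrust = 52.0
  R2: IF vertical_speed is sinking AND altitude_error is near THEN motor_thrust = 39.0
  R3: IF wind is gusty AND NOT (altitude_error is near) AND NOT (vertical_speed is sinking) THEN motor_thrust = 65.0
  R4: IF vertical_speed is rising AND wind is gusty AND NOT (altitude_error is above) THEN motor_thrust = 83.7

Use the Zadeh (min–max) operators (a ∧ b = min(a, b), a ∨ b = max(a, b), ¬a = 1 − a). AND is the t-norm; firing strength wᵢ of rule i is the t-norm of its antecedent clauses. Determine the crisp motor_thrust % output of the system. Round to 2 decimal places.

63.78

R1 (z=52.0): above=0.45, calm=0.39; AND[min(a, b)] → w = 0.39
R2 (z=39.0): sinking=0.28, near=0.53; AND[min(a, b)] → w = 0.28
R3 (z=65.0): gusty=0.66, ¬near=1−0.53=0.47, ¬sinking=1−0.28=0.72; AND[min(a, b)] → w = 0.47
R4 (z=83.7): rising=0.96, gusty=0.66, ¬above=1−0.45=0.55; AND[min(a, b)] → w = 0.55
Weighted average = (0.39·52.0 + 0.28·39.0 + 0.47·65.0 + 0.55·83.7) / (0.39 + 0.28 + 0.47 + 0.55)
  = 107.7850 / 1.6900 = 63.78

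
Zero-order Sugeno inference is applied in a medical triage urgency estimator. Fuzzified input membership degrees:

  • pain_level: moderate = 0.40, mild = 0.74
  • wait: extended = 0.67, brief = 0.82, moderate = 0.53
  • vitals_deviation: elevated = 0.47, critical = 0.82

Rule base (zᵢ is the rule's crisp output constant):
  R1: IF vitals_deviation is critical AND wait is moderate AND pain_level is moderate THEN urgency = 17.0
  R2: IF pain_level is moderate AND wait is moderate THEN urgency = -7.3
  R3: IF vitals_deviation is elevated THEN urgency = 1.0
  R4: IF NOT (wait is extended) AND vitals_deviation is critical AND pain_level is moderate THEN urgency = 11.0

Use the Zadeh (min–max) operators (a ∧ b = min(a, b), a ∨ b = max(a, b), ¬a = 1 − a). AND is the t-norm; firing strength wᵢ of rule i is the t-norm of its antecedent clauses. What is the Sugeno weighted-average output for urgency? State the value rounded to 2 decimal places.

R1 (z=17.0): critical=0.82, moderate=0.53, moderate=0.40; AND[min(a, b)] → w = 0.40
R2 (z=-7.3): moderate=0.40, moderate=0.53; AND[min(a, b)] → w = 0.40
R3 (z=1.0): elevated=0.47 → w = 0.47
R4 (z=11.0): ¬extended=1−0.67=0.33, critical=0.82, moderate=0.40; AND[min(a, b)] → w = 0.33
Weighted average = (0.40·17.0 + 0.40·-7.3 + 0.47·1.0 + 0.33·11.0) / (0.40 + 0.40 + 0.47 + 0.33)
  = 7.9800 / 1.6000 = 4.99

4.99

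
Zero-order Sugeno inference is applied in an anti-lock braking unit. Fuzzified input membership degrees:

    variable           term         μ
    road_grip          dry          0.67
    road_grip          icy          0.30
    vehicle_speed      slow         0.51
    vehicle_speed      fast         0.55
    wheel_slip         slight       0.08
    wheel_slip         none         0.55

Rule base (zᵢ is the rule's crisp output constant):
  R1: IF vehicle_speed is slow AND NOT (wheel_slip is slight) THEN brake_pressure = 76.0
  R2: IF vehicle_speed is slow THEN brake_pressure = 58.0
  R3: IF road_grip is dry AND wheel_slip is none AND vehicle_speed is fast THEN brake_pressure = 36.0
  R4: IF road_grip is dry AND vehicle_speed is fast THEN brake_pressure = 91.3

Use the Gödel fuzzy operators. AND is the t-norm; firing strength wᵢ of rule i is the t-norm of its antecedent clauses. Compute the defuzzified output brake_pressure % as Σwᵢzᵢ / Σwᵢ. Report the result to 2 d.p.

65.26

R1 (z=76.0): slow=0.51, ¬slight=1−0.08=0.92; AND[min(a, b)] → w = 0.51
R2 (z=58.0): slow=0.51 → w = 0.51
R3 (z=36.0): dry=0.67, none=0.55, fast=0.55; AND[min(a, b)] → w = 0.55
R4 (z=91.3): dry=0.67, fast=0.55; AND[min(a, b)] → w = 0.55
Weighted average = (0.51·76.0 + 0.51·58.0 + 0.55·36.0 + 0.55·91.3) / (0.51 + 0.51 + 0.55 + 0.55)
  = 138.3550 / 2.1200 = 65.26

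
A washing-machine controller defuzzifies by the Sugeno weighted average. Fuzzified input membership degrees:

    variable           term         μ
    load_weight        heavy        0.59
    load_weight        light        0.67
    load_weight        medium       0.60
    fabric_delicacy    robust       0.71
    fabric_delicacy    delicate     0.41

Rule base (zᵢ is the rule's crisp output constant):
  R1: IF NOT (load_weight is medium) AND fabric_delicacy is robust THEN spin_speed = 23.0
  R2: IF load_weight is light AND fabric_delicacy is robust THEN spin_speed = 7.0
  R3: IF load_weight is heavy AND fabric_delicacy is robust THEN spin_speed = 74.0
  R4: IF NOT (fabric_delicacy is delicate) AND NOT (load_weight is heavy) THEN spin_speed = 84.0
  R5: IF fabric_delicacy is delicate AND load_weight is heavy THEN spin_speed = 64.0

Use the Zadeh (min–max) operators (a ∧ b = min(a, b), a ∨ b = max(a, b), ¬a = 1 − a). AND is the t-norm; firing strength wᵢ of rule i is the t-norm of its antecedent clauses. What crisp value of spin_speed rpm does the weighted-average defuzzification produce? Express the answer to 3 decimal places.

R1 (z=23.0): ¬medium=1−0.60=0.40, robust=0.71; AND[min(a, b)] → w = 0.40
R2 (z=7.0): light=0.67, robust=0.71; AND[min(a, b)] → w = 0.67
R3 (z=74.0): heavy=0.59, robust=0.71; AND[min(a, b)] → w = 0.59
R4 (z=84.0): ¬delicate=1−0.41=0.59, ¬heavy=1−0.59=0.41; AND[min(a, b)] → w = 0.41
R5 (z=64.0): delicate=0.41, heavy=0.59; AND[min(a, b)] → w = 0.41
Weighted average = (0.40·23.0 + 0.67·7.0 + 0.59·74.0 + 0.41·84.0 + 0.41·64.0) / (0.40 + 0.67 + 0.59 + 0.41 + 0.41)
  = 118.2300 / 2.4800 = 47.673

47.673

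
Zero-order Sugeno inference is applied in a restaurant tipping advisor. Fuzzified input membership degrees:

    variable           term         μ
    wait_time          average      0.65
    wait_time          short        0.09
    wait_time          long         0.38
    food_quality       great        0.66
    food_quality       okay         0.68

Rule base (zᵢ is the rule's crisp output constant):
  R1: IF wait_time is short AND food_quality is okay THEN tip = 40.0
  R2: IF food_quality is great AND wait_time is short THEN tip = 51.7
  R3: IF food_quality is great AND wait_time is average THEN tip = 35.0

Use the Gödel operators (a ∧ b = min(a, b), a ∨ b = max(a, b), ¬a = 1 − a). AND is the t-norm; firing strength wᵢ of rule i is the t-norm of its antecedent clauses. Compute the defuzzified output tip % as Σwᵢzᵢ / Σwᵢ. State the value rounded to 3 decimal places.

R1 (z=40.0): short=0.09, okay=0.68; AND[min(a, b)] → w = 0.09
R2 (z=51.7): great=0.66, short=0.09; AND[min(a, b)] → w = 0.09
R3 (z=35.0): great=0.66, average=0.65; AND[min(a, b)] → w = 0.65
Weighted average = (0.09·40.0 + 0.09·51.7 + 0.65·35.0) / (0.09 + 0.09 + 0.65)
  = 31.0030 / 0.8300 = 37.353

37.353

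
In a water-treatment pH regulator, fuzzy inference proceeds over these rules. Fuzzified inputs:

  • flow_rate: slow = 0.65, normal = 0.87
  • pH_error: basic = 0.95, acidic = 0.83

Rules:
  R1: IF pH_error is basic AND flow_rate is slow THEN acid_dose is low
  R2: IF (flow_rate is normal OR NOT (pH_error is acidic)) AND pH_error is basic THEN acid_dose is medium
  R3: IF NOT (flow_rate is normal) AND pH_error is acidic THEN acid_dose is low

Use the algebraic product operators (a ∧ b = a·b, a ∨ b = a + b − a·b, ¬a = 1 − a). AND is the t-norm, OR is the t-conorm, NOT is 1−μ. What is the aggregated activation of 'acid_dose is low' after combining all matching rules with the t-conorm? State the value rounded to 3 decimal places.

R1: basic=0.95, slow=0.65; AND[a·b] → w = 0.6175
R2: (normal=0.87 OR ¬acidic=1−0.83=0.17) = 0.8921; AND[a·b] with basic=0.95 → w = 0.8475
R3: ¬normal=1−0.87=0.13, acidic=0.83; AND[a·b] → w = 0.1079
Rules with consequent 'low': {R1, R3} → strengths 0.6175, 0.1079
Aggregate via t-conorm [a + b − a·b]: 0.6588

0.659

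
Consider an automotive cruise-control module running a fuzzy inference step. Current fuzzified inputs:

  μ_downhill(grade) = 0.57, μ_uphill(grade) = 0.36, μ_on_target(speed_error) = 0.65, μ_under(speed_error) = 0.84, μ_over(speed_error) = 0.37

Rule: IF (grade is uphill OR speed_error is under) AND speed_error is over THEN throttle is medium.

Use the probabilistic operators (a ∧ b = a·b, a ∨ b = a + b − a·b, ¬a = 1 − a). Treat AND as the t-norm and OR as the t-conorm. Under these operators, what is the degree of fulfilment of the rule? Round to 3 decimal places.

0.332

firing strength: (uphill=0.36 OR under=0.84) = 0.8976; AND[a·b] with over=0.37 → w = 0.3321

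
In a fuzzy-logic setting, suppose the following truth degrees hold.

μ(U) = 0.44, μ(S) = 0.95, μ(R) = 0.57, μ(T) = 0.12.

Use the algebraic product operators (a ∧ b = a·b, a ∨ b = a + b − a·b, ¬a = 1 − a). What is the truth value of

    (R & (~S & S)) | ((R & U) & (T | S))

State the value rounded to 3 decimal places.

~S = 1 − 0.9500 = 0.0500
~S & S = a·b on (0.0500, 0.9500) = 0.0475
R & (~S & S) = a·b on (0.5700, 0.0475) = 0.0271
R & U = a·b on (0.5700, 0.4400) = 0.2508
T | S = a + b − a·b on (0.1200, 0.9500) = 0.9560
(R & U) & (T | S) = a·b on (0.2508, 0.9560) = 0.2398
(R & (~S & S)) | ((R & U) & (T | S)) = a + b − a·b on (0.0271, 0.2398) = 0.2603

0.260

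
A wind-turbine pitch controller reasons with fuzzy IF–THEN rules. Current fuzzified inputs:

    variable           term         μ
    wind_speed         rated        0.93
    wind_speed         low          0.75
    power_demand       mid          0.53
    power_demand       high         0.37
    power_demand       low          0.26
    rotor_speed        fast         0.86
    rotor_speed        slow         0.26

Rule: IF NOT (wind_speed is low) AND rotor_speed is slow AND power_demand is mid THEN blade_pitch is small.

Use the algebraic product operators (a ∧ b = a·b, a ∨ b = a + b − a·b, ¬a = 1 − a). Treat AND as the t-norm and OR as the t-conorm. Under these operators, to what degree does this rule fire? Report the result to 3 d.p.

firing strength: ¬low=1−0.75=0.25, slow=0.26, mid=0.53; AND[a·b] → w = 0.0345

0.034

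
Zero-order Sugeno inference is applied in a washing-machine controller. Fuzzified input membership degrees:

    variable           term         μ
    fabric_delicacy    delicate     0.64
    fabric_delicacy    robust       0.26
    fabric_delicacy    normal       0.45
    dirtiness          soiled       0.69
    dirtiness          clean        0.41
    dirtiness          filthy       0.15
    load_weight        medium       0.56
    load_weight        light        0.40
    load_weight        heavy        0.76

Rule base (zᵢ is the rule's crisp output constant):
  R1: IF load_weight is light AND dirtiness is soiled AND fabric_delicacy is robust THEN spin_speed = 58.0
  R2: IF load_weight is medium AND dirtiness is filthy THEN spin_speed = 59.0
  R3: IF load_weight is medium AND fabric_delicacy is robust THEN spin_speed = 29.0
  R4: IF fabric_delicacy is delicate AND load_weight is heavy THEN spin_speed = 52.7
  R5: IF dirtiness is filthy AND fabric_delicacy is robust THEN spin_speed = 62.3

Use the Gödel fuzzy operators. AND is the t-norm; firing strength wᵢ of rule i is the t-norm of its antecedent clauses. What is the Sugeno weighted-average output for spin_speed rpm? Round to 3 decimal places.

51.057

R1 (z=58.0): light=0.40, soiled=0.69, robust=0.26; AND[min(a, b)] → w = 0.26
R2 (z=59.0): medium=0.56, filthy=0.15; AND[min(a, b)] → w = 0.15
R3 (z=29.0): medium=0.56, robust=0.26; AND[min(a, b)] → w = 0.26
R4 (z=52.7): delicate=0.64, heavy=0.76; AND[min(a, b)] → w = 0.64
R5 (z=62.3): filthy=0.15, robust=0.26; AND[min(a, b)] → w = 0.15
Weighted average = (0.26·58.0 + 0.15·59.0 + 0.26·29.0 + 0.64·52.7 + 0.15·62.3) / (0.26 + 0.15 + 0.26 + 0.64 + 0.15)
  = 74.5430 / 1.4600 = 51.057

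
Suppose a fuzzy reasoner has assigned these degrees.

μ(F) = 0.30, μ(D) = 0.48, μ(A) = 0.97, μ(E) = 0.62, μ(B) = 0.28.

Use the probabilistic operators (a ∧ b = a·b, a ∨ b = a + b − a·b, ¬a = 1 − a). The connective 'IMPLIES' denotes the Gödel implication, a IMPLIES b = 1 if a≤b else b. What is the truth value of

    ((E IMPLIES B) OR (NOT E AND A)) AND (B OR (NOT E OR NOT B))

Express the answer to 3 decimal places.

0.477

E IMPLIES B  [Gödel: 1 if a≤b else b] with a=0.6200, b=0.2800 → 0.2800
NOT E = 1 − 0.6200 = 0.3800
NOT E AND A = a·b on (0.3800, 0.9700) = 0.3686
(E IMPLIES B) OR (NOT E AND A) = a + b − a·b on (0.2800, 0.3686) = 0.5454
NOT E = 1 − 0.6200 = 0.3800
NOT B = 1 − 0.2800 = 0.7200
NOT E OR NOT B = a + b − a·b on (0.3800, 0.7200) = 0.8264
B OR (NOT E OR NOT B) = a + b − a·b on (0.2800, 0.8264) = 0.8750
((E IMPLIES B) OR (NOT E AND A)) AND (B OR (NOT E OR NOT B)) = a·b on (0.5454, 0.8750) = 0.4772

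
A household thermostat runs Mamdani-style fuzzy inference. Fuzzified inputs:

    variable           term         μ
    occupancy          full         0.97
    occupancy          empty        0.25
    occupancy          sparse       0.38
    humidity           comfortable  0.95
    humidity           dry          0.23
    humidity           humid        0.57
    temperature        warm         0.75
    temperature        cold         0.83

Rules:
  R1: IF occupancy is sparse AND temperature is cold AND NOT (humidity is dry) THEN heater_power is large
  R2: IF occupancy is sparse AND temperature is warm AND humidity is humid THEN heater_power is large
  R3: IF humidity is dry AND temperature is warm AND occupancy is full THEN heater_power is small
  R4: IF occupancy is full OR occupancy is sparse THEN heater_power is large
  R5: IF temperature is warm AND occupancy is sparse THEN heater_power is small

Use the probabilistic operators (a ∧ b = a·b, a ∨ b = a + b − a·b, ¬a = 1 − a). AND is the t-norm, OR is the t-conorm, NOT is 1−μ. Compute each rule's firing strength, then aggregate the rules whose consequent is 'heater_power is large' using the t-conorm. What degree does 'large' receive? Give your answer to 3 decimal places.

0.988

R1: sparse=0.38, cold=0.83, ¬dry=1−0.23=0.77; AND[a·b] → w = 0.2429
R2: sparse=0.38, warm=0.75, humid=0.57; AND[a·b] → w = 0.1625
R3: dry=0.23, warm=0.75, full=0.97; AND[a·b] → w = 0.1673
R4: full=0.97, sparse=0.38; OR[a + b − a·b] → w = 0.9814
R5: warm=0.75, sparse=0.38; AND[a·b] → w = 0.2850
Rules with consequent 'large': {R1, R2, R4} → strengths 0.2429, 0.1625, 0.9814
Aggregate via t-conorm [a + b − a·b]: 0.9882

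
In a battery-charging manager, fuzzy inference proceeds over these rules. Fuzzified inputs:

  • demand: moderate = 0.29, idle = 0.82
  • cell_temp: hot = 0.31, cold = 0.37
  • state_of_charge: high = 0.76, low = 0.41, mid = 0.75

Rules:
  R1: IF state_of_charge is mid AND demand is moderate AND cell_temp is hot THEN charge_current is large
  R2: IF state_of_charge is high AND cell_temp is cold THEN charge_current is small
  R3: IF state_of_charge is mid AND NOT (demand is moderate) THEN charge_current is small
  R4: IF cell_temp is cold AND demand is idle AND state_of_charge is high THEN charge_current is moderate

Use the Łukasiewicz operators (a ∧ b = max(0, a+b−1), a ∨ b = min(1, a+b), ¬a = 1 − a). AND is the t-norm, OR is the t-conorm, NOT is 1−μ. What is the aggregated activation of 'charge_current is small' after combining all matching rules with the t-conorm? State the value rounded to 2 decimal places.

0.59

R1: mid=0.75, moderate=0.29, hot=0.31; AND[max(0, a+b−1)] → w = 0.00
R2: high=0.76, cold=0.37; AND[max(0, a+b−1)] → w = 0.13
R3: mid=0.75, ¬moderate=1−0.29=0.71; AND[max(0, a+b−1)] → w = 0.46
R4: cold=0.37, idle=0.82, high=0.76; AND[max(0, a+b−1)] → w = 0.00
Rules with consequent 'small': {R2, R3} → strengths 0.13, 0.46
Aggregate via t-conorm [min(1, a+b)]: 0.59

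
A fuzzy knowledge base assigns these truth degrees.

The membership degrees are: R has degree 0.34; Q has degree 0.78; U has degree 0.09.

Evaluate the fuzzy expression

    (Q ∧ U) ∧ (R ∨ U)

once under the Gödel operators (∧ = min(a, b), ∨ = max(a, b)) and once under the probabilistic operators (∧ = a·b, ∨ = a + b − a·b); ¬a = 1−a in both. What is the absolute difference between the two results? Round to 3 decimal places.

Under Gödel:
  Q ∧ U = min(a, b) on (0.78, 0.09) = 0.09
  R ∨ U = max(a, b) on (0.34, 0.09) = 0.34
  (Q ∧ U) ∧ (R ∨ U) = min(a, b) on (0.09, 0.34) = 0.09
  → value = 0.0900
Under probabilistic:
  Q ∧ U = a·b on (0.7800, 0.0900) = 0.0702
  R ∨ U = a + b − a·b on (0.3400, 0.0900) = 0.3994
  (Q ∧ U) ∧ (R ∨ U) = a·b on (0.0702, 0.3994) = 0.0280
  → value = 0.0280
|0.0900 − 0.0280| = 0.062

0.062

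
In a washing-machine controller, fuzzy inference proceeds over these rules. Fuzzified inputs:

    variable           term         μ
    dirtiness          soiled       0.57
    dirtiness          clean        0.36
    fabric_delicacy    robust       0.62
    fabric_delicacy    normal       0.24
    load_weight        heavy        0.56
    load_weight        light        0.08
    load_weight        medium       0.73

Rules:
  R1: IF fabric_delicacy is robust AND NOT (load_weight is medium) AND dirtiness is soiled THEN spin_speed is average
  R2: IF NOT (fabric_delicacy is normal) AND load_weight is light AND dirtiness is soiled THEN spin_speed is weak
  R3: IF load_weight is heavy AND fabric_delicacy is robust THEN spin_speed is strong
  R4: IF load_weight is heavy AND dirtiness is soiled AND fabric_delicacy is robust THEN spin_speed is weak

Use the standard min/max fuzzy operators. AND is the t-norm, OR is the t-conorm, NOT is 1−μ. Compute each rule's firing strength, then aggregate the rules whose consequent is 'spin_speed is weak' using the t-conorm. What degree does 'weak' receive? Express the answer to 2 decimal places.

0.56

R1: robust=0.62, ¬medium=1−0.73=0.27, soiled=0.57; AND[min(a, b)] → w = 0.27
R2: ¬normal=1−0.24=0.76, light=0.08, soiled=0.57; AND[min(a, b)] → w = 0.08
R3: heavy=0.56, robust=0.62; AND[min(a, b)] → w = 0.56
R4: heavy=0.56, soiled=0.57, robust=0.62; AND[min(a, b)] → w = 0.56
Rules with consequent 'weak': {R2, R4} → strengths 0.08, 0.56
Aggregate via t-conorm [max(a, b)]: 0.56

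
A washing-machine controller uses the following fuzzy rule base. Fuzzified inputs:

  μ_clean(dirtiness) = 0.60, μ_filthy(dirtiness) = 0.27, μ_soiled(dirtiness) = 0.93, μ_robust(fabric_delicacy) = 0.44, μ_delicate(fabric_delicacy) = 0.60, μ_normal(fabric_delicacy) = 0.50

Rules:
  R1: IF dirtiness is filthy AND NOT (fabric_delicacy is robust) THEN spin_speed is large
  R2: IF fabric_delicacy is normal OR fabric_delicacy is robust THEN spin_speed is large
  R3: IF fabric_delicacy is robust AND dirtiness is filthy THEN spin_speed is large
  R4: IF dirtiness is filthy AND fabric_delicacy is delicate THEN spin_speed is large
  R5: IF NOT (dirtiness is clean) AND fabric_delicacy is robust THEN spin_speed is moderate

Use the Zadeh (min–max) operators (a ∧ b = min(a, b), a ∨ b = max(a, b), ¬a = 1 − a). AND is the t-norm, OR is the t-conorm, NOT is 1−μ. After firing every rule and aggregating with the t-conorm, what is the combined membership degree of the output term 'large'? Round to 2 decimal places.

R1: filthy=0.27, ¬robust=1−0.44=0.56; AND[min(a, b)] → w = 0.27
R2: normal=0.50, robust=0.44; OR[max(a, b)] → w = 0.50
R3: robust=0.44, filthy=0.27; AND[min(a, b)] → w = 0.27
R4: filthy=0.27, delicate=0.60; AND[min(a, b)] → w = 0.27
R5: ¬clean=1−0.60=0.40, robust=0.44; AND[min(a, b)] → w = 0.40
Rules with consequent 'large': {R1, R2, R3, R4} → strengths 0.27, 0.50, 0.27, 0.27
Aggregate via t-conorm [max(a, b)]: 0.50

0.50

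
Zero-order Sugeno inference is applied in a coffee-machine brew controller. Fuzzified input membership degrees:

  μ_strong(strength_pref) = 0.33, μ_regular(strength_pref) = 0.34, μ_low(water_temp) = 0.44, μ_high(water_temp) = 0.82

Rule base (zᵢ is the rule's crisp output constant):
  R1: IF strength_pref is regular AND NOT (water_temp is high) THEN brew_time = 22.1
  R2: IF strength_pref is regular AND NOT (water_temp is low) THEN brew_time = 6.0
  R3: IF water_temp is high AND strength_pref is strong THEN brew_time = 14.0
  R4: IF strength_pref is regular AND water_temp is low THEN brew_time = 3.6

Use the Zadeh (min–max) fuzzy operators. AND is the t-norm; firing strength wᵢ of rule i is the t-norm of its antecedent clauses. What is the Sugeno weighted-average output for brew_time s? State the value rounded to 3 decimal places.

R1 (z=22.1): regular=0.34, ¬high=1−0.82=0.18; AND[min(a, b)] → w = 0.18
R2 (z=6.0): regular=0.34, ¬low=1−0.44=0.56; AND[min(a, b)] → w = 0.34
R3 (z=14.0): high=0.82, strong=0.33; AND[min(a, b)] → w = 0.33
R4 (z=3.6): regular=0.34, low=0.44; AND[min(a, b)] → w = 0.34
Weighted average = (0.18·22.1 + 0.34·6.0 + 0.33·14.0 + 0.34·3.6) / (0.18 + 0.34 + 0.33 + 0.34)
  = 11.8620 / 1.1900 = 9.968

9.968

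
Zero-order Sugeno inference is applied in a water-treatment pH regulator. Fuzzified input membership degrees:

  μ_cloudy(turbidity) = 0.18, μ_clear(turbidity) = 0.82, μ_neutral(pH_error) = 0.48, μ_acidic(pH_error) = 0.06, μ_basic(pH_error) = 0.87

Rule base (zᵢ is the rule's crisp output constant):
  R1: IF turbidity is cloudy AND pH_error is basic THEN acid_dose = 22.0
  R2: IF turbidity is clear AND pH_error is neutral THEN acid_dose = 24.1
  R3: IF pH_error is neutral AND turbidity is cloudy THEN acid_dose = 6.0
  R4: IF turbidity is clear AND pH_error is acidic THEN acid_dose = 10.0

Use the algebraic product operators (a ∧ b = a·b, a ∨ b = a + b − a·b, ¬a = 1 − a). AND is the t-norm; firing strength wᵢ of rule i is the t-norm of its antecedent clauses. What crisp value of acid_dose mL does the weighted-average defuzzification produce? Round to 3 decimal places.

20.329

R1 (z=22.0): cloudy=0.18, basic=0.87; AND[a·b] → w = 0.1566
R2 (z=24.1): clear=0.82, neutral=0.48; AND[a·b] → w = 0.3936
R3 (z=6.0): neutral=0.48, cloudy=0.18; AND[a·b] → w = 0.0864
R4 (z=10.0): clear=0.82, acidic=0.06; AND[a·b] → w = 0.0492
Weighted average = (0.1566·22.0 + 0.3936·24.1 + 0.0864·6.0 + 0.0492·10.0) / (0.1566 + 0.3936 + 0.0864 + 0.0492)
  = 13.9414 / 0.6858 = 20.329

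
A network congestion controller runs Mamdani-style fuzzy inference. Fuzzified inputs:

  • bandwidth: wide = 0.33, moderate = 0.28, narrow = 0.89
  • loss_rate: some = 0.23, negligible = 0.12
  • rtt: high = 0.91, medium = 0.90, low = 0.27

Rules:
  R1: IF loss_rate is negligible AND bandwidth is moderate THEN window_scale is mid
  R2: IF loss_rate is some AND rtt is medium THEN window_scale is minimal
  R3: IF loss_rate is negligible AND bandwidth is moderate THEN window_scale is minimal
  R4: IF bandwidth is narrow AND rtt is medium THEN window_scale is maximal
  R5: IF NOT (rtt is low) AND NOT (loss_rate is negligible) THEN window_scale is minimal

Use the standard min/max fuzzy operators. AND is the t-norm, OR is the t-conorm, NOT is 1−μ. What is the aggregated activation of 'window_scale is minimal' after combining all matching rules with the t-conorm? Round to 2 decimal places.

0.73

R1: negligible=0.12, moderate=0.28; AND[min(a, b)] → w = 0.12
R2: some=0.23, medium=0.90; AND[min(a, b)] → w = 0.23
R3: negligible=0.12, moderate=0.28; AND[min(a, b)] → w = 0.12
R4: narrow=0.89, medium=0.90; AND[min(a, b)] → w = 0.89
R5: ¬low=1−0.27=0.73, ¬negligible=1−0.12=0.88; AND[min(a, b)] → w = 0.73
Rules with consequent 'minimal': {R2, R3, R5} → strengths 0.23, 0.12, 0.73
Aggregate via t-conorm [max(a, b)]: 0.73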